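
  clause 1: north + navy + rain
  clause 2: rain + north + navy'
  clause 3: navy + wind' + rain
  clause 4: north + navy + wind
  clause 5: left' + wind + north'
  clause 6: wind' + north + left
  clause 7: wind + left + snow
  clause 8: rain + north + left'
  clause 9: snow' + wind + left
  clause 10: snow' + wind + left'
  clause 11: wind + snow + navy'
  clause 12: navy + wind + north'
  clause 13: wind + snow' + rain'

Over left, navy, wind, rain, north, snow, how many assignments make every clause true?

16

There are 2^6 = 64 truth assignments over (left, navy, wind, rain, north, snow).
Split on wind. With wind = 1, the clauses containing wind are satisfied and wind' drops from the rest; 16 of the 2^5 = 32 assignments to the other variables satisfy what remains.
With wind = 0, by the same count on the reduced clause set, 0 assignments work.
Total: 16 + 0 = 16.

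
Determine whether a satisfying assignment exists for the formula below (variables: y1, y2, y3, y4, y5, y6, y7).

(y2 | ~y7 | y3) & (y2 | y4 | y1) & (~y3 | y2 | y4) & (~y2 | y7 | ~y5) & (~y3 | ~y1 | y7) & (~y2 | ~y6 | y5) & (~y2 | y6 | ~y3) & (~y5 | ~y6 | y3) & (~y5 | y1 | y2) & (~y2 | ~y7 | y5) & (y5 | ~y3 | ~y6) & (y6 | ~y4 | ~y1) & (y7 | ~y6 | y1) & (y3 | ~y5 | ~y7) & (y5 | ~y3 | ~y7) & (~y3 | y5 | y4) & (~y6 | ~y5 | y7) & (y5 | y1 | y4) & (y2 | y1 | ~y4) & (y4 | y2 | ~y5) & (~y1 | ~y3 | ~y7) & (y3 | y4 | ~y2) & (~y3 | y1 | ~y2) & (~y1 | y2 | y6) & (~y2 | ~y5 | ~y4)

Case y2 = 0:
Case y7 = 0:
Case y4 = 0:
The clause (y1) is unit, so y1 = 1.
The clause (~y3) is unit, so y3 = 0.
The clause (~y5) is unit, so y5 = 0.
The clause (y6) is unit, so y6 = 1.
This assignment satisfies each clause.
A satisfying assignment: y1 ↦ 1,  y2 ↦ 0,  y3 ↦ 0,  y4 ↦ 0,  y5 ↦ 0,  y6 ↦ 1,  y7 ↦ 0.

Yes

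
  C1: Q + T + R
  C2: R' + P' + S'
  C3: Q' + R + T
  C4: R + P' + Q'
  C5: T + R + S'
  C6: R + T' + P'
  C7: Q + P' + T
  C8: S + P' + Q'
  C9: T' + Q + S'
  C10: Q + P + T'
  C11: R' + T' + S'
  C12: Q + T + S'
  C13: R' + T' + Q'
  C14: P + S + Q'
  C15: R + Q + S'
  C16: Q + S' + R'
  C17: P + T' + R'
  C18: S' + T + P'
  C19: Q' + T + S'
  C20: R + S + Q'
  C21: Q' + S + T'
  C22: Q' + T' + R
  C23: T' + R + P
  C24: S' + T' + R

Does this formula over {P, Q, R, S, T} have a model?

Case Q = 0:
Case T = 1:
The clause (S') is unit, so S = 0.
The clause (P) is unit, so P = 1.
The clause (R) is unit, so R = 1.
This assignment satisfies each clause.
A satisfying assignment: P=1, Q=0, R=1, S=0, T=1.

Yes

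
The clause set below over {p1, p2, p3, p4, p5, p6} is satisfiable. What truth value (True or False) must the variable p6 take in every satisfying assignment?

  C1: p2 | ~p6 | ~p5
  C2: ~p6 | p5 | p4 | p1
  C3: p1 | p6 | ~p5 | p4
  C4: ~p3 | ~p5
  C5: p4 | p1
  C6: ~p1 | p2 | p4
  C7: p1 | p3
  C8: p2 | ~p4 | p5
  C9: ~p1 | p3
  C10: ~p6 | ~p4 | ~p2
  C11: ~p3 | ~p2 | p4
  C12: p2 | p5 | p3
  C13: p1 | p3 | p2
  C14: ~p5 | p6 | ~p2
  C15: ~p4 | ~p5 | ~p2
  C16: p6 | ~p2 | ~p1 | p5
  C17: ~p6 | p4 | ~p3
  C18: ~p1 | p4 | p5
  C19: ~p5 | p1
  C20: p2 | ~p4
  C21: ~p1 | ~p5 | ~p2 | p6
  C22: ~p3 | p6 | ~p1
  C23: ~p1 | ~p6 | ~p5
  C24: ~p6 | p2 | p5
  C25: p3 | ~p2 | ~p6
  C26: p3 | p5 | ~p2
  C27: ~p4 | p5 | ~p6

False

Suppose p6 = 1.
Try p2 = 1.
The clause (~p4) is unit, so p4 = 0.
The clause (p1) is unit, so p1 = 1.
The clause (p3) is unit, so p3 = 1.
Now (~p3) is unsatisfied and unit — conflict.
So p2 must be the other value — set p2 = 0.
The clause (~p5) is unit, so p5 = 0.
Now (p5) is unsatisfied and unit — conflict.
Both values of p2 lead to a conflict.
So every satisfying assignment has p6 = False.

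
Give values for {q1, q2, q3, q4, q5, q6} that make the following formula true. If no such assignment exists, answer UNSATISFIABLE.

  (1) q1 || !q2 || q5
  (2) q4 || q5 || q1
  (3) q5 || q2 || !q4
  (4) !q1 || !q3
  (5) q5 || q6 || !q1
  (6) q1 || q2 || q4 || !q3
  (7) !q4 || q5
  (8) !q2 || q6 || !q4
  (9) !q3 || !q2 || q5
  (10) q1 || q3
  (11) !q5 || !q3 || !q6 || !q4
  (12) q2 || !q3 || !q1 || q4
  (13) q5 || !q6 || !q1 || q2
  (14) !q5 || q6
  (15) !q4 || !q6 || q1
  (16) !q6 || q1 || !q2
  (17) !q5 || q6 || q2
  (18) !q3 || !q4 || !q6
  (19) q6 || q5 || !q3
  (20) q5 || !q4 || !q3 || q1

Suppose q1 = true.
From the singleton clause (!q3), q3 = false.
Suppose q5 = true.
From the singleton clause (q6), q6 = true.
All clauses hold; q2, q4 can take either value.

q1: true; q2: true; q3: false; q4: false; q5: true; q6: true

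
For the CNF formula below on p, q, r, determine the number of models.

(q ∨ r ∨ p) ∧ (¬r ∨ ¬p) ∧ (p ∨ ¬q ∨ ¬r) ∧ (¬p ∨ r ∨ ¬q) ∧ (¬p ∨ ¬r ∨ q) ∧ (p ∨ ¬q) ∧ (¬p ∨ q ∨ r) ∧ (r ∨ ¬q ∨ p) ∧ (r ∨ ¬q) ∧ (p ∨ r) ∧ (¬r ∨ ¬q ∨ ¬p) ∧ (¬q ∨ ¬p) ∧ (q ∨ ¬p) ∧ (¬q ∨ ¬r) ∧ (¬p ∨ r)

There are 2^3 = 8 truth assignments over (p, q, r).
Check each against the 15 clauses (columns in the order p, q, r):
  F F F  ✗ fails (q ∨ r ∨ p)
  F F T  ✓ satisfies all
  F T F  ✗ fails (p ∨ ¬q)
  F T T  ✗ fails (p ∨ ¬q ∨ ¬r)
  T F F  ✗ fails (¬p ∨ q ∨ r)
  T F T  ✗ fails (¬r ∨ ¬p)
  T T F  ✗ fails (¬p ∨ r ∨ ¬q)
  T T T  ✗ fails (¬r ∨ ¬p)
1 of the 8 rows is a model.

1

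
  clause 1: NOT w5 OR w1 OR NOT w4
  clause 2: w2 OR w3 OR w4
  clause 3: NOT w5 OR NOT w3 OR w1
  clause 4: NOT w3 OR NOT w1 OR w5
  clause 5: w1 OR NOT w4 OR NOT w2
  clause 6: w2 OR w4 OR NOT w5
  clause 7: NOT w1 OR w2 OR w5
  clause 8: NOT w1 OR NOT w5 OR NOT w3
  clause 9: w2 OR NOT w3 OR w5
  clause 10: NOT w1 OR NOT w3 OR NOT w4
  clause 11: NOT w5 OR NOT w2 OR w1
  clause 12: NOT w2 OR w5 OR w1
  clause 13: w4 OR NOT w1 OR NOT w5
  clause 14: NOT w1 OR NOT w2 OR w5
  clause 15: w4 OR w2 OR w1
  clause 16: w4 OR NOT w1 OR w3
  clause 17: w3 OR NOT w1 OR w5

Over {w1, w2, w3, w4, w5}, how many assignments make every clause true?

3

There are 2^5 = 32 truth assignments over (w1, w2, w3, w4, w5).
Split on w5. With w5 = true, the clauses containing w5 are satisfied and NOT w5 drops from the rest; 2 of the 2^4 = 16 assignments to the other variables satisfy what remains.
With w5 = false, by the same count on the reduced clause set, 1 assignment works.
Total: 2 + 1 = 3.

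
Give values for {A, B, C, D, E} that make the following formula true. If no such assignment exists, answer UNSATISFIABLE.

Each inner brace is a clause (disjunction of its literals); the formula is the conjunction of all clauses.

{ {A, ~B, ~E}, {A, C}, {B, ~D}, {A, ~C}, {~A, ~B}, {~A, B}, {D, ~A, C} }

Case A = 1:
The clause (~B) is unit, so B = 0.
Now (B) is unsatisfied and unit — conflict.
Backtrack on A: now try A = 0.
The clause (C) is unit, so C = 1.
Now (~C) is unsatisfied and unit — conflict.
Either choice for A ends in contradiction.

UNSATISFIABLE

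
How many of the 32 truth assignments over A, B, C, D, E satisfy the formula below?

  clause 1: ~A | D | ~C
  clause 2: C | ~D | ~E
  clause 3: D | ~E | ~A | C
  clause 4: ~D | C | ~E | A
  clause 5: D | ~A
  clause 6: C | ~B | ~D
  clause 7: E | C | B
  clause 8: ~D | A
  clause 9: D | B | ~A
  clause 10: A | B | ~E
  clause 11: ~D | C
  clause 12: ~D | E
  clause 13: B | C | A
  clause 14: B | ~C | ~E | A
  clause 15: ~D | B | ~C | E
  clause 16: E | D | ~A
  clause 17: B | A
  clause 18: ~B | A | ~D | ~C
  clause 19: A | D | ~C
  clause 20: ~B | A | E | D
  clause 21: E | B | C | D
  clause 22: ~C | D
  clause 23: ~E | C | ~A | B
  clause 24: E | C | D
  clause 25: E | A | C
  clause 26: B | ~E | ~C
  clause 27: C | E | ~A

2

There are 2^5 = 32 truth assignments over (A, B, C, D, E).
Split on E. With E = 1, the clauses containing E are satisfied and ~E drops from the rest; 2 of the 2^4 = 16 assignments to the other variables satisfy what remains.
With E = 0, by the same count on the reduced clause set, 0 assignments work.
(One model: A=F, B=T, C=F, D=F, E=T.)
Total: 2 + 0 = 2.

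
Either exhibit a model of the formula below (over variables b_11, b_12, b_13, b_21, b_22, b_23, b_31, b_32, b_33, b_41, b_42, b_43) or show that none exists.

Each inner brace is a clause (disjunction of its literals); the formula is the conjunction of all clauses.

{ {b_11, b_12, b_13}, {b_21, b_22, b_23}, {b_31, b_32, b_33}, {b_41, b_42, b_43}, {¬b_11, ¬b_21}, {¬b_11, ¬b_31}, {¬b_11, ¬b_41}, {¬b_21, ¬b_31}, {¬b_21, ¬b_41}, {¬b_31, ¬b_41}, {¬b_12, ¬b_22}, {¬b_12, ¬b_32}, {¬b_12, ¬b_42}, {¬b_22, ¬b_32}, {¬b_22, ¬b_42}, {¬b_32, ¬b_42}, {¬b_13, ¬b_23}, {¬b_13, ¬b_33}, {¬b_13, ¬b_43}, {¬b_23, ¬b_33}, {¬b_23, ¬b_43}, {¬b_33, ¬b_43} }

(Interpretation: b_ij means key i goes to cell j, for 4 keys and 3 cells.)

UNSATISFIABLE

Branch on b_11: set b_11 = False.
Branch on b_12: set b_12 = True.
The clause (¬b_22) is unit, so b_22 = False.
The clause (¬b_32) is unit, so b_32 = False.
The clause (¬b_42) is unit, so b_42 = False.
Branch on b_21: set b_21 = True.
The clause (¬b_31) is unit, so b_31 = False.
The clause (b_33) is unit, so b_33 = True.
The clause (¬b_41) is unit, so b_41 = False.
The clause (b_43) is unit, so b_43 = True.
That conflicts with the unit clause (¬b_43).
Undo b_21 and try b_21 = False.
The clause (b_23) is unit, so b_23 = True.
The clause (¬b_13) is unit, so b_13 = False.
The clause (¬b_33) is unit, so b_33 = False.
The clause (b_31) is unit, so b_31 = True.
The clause (¬b_41) is unit, so b_41 = False.
The clause (b_43) is unit, so b_43 = True.
That conflicts with the unit clause (¬b_43).
Either choice for b_21 ends in contradiction.
Undo b_12 and try b_12 = False.
The clause (b_13) is unit, so b_13 = True.
The clause (¬b_23) is unit, so b_23 = False.
The clause (¬b_33) is unit, so b_33 = False.
The clause (¬b_43) is unit, so b_43 = False.
Branch on b_21: set b_21 = True.
The clause (¬b_31) is unit, so b_31 = False.
The clause (b_32) is unit, so b_32 = True.
The clause (¬b_41) is unit, so b_41 = False.
The clause (b_42) is unit, so b_42 = True.
That conflicts with the unit clause (¬b_42).
Undo b_21 and try b_21 = False.
The clause (b_22) is unit, so b_22 = True.
The clause (¬b_32) is unit, so b_32 = False.
The clause (b_31) is unit, so b_31 = True.
The clause (¬b_41) is unit, so b_41 = False.
The clause (b_42) is unit, so b_42 = True.
That conflicts with the unit clause (¬b_42).
Either choice for b_21 ends in contradiction.
Either choice for b_12 ends in contradiction.
Undo b_11 and try b_11 = True.
The clause (¬b_21) is unit, so b_21 = False.
The clause (¬b_31) is unit, so b_31 = False.
The clause (¬b_41) is unit, so b_41 = False.
Branch on b_22: set b_22 = True.
The clause (¬b_12) is unit, so b_12 = False.
The clause (¬b_32) is unit, so b_32 = False.
The clause (b_33) is unit, so b_33 = True.
The clause (¬b_42) is unit, so b_42 = False.
The clause (b_43) is unit, so b_43 = True.
That conflicts with the unit clause (¬b_43).
Undo b_22 and try b_22 = False.
The clause (b_23) is unit, so b_23 = True.
The clause (¬b_13) is unit, so b_13 = False.
The clause (¬b_33) is unit, so b_33 = False.
The clause (b_32) is unit, so b_32 = True.
The clause (¬b_12) is unit, so b_12 = False.
The clause (¬b_42) is unit, so b_42 = False.
The clause (b_43) is unit, so b_43 = True.
That conflicts with the unit clause (¬b_43).
Either choice for b_22 ends in contradiction.
Either choice for b_11 ends in contradiction.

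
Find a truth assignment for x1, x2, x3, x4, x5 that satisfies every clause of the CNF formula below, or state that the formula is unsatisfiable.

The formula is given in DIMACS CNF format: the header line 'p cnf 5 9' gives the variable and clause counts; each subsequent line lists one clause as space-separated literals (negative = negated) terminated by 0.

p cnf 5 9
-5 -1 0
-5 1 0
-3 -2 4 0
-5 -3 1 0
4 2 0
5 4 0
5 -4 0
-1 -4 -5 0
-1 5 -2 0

UNSATISFIABLE

Suppose x5 = False.
(x4) alone gives x4 = True.
That conflicts with the unit clause (¬x4).
So x5 must be the other value — set x5 = True.
(¬x1) alone gives x1 = False.
That conflicts with the unit clause (x1).
Both values of x5 lead to a conflict.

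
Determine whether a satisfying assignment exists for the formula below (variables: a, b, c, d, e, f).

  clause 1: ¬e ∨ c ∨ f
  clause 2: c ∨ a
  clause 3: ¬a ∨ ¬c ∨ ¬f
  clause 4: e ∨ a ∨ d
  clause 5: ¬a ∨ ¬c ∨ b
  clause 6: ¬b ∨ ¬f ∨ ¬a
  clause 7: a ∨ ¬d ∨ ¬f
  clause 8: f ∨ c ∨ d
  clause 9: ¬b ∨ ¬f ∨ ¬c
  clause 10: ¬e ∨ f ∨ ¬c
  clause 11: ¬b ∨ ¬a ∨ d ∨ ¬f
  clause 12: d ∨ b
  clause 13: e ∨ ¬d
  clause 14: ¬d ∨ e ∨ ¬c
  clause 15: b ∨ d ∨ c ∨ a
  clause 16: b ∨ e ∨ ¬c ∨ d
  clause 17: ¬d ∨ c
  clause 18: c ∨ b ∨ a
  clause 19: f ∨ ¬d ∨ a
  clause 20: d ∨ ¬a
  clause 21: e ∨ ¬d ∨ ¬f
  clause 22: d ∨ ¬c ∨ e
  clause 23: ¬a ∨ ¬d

Unsatisfiable

Try c = True.
Try a = False.
Try e = True.
(f) alone gives f = True.
(¬d) alone gives d = False.
(¬b) alone gives b = False.
But (b) is also a unit clause — contradiction.
Backtrack on e: now try e = False.
(d) alone gives d = True.
But (¬d) is also a unit clause — contradiction.
Both values of e lead to a conflict.
Backtrack on a: now try a = True.
(¬f) alone gives f = False.
(b) alone gives b = True.
(¬e) alone gives e = False.
(¬d) alone gives d = False.
But (d) is also a unit clause — contradiction.
Both values of a lead to a conflict.
Backtrack on c: now try c = False.
(a) alone gives a = True.
(¬d) alone gives d = False.
But (d) is also a unit clause — contradiction.
Both values of c lead to a conflict.
No assignment satisfies every clause.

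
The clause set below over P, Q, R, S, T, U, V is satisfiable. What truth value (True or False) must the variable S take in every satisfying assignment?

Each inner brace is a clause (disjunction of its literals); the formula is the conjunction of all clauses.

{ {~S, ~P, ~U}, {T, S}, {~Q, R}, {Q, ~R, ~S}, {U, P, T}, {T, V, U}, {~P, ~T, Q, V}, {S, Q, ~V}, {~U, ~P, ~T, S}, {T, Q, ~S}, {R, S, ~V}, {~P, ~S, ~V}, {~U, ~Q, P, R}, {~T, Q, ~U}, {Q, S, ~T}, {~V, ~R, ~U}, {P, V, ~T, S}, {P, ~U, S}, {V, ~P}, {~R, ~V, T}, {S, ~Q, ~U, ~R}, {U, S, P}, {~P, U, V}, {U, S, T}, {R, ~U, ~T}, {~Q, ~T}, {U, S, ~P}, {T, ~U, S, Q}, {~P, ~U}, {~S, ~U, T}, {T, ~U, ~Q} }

Suppose S = 0.
From the singleton clause (T), T = 1.
From the singleton clause (Q), Q = 1.
That conflicts with the unit clause (~Q).
So every satisfying assignment has S = True.

True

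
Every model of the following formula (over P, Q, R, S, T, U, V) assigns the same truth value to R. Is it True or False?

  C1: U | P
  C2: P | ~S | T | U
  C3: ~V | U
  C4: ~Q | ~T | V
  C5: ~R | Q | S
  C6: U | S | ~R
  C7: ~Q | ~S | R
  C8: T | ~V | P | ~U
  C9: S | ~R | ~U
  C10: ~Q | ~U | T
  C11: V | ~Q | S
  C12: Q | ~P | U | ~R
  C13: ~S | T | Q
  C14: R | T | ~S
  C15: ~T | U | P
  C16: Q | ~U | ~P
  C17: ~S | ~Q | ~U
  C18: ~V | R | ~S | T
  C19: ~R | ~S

False

Suppose R = 1.
(~S) alone gives S = 0.
(Q) alone gives Q = 1.
(U) alone gives U = 1.
But (~U) is also a unit clause — contradiction.
So every satisfying assignment has R = False.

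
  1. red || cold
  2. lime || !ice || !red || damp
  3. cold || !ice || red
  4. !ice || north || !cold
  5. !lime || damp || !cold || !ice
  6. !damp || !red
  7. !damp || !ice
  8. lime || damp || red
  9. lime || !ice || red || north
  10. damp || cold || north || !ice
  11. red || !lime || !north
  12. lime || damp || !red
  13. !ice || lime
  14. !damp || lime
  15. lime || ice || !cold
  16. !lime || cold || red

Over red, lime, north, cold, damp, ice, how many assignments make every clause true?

7

There are 2^6 = 64 truth assignments over (red, lime, north, cold, damp, ice).
Split on cold. With cold = true, the clauses containing cold are satisfied and !cold drops from the rest; 4 of the 2^5 = 32 assignments to the other variables satisfy what remains.
With cold = false, by the same count on the reduced clause set, 3 assignments work.
(One model: red=F, lime=T, north=F, cold=T, damp=F, ice=F.)
Total: 4 + 3 = 7.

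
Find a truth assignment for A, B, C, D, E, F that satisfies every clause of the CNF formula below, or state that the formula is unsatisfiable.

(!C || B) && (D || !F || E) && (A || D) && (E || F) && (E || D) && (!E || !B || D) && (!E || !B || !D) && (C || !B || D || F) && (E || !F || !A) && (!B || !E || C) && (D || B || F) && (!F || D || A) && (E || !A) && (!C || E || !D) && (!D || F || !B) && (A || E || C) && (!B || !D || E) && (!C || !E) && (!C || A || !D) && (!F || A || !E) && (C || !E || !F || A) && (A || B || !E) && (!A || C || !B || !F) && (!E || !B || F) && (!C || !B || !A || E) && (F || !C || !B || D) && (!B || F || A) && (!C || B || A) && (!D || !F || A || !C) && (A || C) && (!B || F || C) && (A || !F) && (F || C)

Case C = false:
Unit clause (A) forces A = true.
Unit clause (E) forces E = true.
Unit clause (!B) forces B = false.
Unit clause (F) forces F = true.
No clause remains; D is free.

A ↦ true; B ↦ false; C ↦ false; D ↦ false; E ↦ true; F ↦ true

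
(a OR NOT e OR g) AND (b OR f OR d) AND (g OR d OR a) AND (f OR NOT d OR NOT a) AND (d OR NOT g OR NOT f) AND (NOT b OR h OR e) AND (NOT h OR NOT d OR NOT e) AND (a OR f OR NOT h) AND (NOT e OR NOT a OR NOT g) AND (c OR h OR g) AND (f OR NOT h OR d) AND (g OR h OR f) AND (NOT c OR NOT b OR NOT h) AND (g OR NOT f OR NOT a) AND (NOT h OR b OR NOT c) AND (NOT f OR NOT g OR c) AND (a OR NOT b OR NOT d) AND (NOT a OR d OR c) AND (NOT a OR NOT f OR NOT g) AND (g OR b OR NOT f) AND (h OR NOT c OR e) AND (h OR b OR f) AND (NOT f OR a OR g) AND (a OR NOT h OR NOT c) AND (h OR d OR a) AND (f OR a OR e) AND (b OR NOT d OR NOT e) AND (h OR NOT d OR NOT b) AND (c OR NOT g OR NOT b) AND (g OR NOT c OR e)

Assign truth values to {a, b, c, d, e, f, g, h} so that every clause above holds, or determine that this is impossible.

UNSATISFIABLE

Try a = true.
Try f = true.
Unit clause (g) forces g = true.
Now (NOT g) is unsatisfied and unit — conflict.
Backtrack on f: now try f = false.
Unit clause (NOT d) forces d = false.
Unit clause (b) forces b = true.
Unit clause (NOT h) forces h = false.
Unit clause (e) forces e = true.
Unit clause (NOT g) forces g = false.
Now (g) is unsatisfied and unit — conflict.
Both values of f lead to a conflict.
Backtrack on a: now try a = false.
Try e = false.
Unit clause (f) forces f = true.
Unit clause (g) forces g = true.
Unit clause (d) forces d = true.
Unit clause (c) forces c = true.
Unit clause (NOT b) forces b = false.
Unit clause (NOT h) forces h = false.
Now (h) is unsatisfied and unit — conflict.
Backtrack on e: now try e = true.
Unit clause (g) forces g = true.
Try d = true.
Unit clause (NOT h) forces h = false.
Unit clause (NOT b) forces b = false.
Now (b) is unsatisfied and unit — conflict.
Backtrack on d: now try d = false.
Unit clause (NOT f) forces f = false.
Unit clause (b) forces b = true.
Unit clause (NOT h) forces h = false.
Now (h) is unsatisfied and unit — conflict.
Both values of d lead to a conflict.
Both values of e lead to a conflict.
Both values of a lead to a conflict.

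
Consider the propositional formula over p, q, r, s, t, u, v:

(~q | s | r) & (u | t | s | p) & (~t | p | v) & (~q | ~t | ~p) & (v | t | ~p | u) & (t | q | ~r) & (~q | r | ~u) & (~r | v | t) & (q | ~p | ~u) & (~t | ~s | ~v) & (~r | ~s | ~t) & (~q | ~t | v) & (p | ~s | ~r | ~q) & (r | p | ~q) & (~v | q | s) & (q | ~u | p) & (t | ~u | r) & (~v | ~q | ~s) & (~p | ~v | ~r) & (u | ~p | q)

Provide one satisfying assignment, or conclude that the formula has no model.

Try q = 0.
Try t = 0.
From the singleton clause (~r), r = 0.
From the singleton clause (~u), u = 0.
From the singleton clause (~p), p = 0.
From the singleton clause (s), s = 1.
No clause remains; v is free.

p: 0; q: 0; r: 0; s: 1; t: 0; u: 0; v: 1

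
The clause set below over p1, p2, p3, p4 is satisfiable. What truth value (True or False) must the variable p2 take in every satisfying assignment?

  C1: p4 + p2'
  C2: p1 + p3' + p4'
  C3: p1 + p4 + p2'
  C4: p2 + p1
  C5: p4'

Suppose p2 = 1.
Unit clause (p4) forces p4 = 1.
That conflicts with the unit clause (p4').
So every satisfying assignment has p2 = False.

False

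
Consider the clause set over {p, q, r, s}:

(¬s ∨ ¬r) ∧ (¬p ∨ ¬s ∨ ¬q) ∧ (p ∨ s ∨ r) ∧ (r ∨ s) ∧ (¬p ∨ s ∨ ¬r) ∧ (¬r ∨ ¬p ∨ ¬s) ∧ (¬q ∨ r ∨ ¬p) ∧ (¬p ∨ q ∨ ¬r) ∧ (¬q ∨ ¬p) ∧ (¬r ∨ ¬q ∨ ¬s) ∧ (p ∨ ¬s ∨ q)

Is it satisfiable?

Branch on s: set s = False.
From the singleton clause (r), r = True.
From the singleton clause (¬p), p = False.
All clauses hold; q can take either value.
A satisfying assignment: p=False,  q=True,  r=True,  s=False.

Yes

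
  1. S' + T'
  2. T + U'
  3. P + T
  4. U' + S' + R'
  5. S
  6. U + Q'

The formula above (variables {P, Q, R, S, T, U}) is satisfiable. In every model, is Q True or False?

Suppose Q = 1.
Unit clause (S) forces S = 1.
Unit clause (T') forces T = 0.
Unit clause (U') forces U = 0.
But (U) is also a unit clause — contradiction.
So every satisfying assignment has Q = False.

False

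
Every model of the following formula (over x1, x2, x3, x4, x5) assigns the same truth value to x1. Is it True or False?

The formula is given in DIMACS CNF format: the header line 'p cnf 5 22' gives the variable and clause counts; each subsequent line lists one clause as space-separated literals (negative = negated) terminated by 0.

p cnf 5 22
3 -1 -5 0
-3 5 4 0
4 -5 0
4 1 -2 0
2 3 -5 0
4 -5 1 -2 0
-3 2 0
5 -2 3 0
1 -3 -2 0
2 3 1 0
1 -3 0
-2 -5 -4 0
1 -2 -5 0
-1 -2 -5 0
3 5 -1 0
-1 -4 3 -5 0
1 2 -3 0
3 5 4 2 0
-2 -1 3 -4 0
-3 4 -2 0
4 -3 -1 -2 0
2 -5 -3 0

True

Suppose x1 = False.
Unit clause (¬x3) forces x3 = False.
Unit clause (x2) forces x2 = True.
Unit clause (x4) forces x4 = True.
Unit clause (x5) forces x5 = True.
That conflicts with the unit clause (¬x5).
So every satisfying assignment has x1 = True.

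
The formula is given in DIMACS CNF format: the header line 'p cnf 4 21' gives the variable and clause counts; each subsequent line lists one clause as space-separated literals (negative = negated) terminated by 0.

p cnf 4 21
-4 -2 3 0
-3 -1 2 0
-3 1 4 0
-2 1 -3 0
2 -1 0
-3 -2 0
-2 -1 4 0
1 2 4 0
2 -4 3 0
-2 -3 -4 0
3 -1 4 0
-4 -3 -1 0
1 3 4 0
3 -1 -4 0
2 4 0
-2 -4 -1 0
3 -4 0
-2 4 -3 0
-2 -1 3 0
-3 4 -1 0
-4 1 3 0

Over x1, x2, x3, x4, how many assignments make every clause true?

There are 2^4 = 16 truth assignments over (x1, x2, x3, x4).
Check each against the 21 clauses (columns in the order x1, x2, x3, x4):
  F F F F  ✗ fails (x1 ∨ x2 ∨ x4)
  F F F T  ✗ fails (x2 ∨ ¬x4 ∨ x3)
  F F T F  ✗ fails (¬x3 ∨ x1 ∨ x4)
  F F T T  ✓ satisfies all
  F T F F  ✗ fails (x1 ∨ x3 ∨ x4)
  F T F T  ✗ fails (¬x4 ∨ ¬x2 ∨ x3)
  F T T F  ✗ fails (¬x3 ∨ x1 ∨ x4)
  F T T T  ✗ fails (¬x2 ∨ x1 ∨ ¬x3)
  T F F F  ✗ fails (x2 ∨ ¬x1)
  T F F T  ✗ fails (x2 ∨ ¬x1)
  T F T F  ✗ fails (¬x3 ∨ ¬x1 ∨ x2)
  T F T T  ✗ fails (¬x3 ∨ ¬x1 ∨ x2)
  T T F F  ✗ fails (¬x2 ∨ ¬x1 ∨ x4)
  T T F T  ✗ fails (¬x4 ∨ ¬x2 ∨ x3)
  T T T F  ✗ fails (¬x3 ∨ ¬x2)
  T T T T  ✗ fails (¬x3 ∨ ¬x2)
1 of the 16 rows is a model.

1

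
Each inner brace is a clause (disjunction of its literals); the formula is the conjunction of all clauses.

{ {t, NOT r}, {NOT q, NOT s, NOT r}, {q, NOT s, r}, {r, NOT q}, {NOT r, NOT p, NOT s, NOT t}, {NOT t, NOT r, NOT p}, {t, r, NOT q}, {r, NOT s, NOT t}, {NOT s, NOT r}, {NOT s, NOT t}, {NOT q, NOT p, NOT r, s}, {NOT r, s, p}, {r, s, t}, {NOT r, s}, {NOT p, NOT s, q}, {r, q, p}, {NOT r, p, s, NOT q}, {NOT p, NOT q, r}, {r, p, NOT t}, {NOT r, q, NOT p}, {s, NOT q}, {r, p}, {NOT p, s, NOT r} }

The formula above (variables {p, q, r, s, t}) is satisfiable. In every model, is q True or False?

Suppose q = true.
(r) alone gives r = true.
(t) alone gives t = true.
(NOT s) alone gives s = false.
But (s) is also a unit clause — contradiction.
So every satisfying assignment has q = False.

False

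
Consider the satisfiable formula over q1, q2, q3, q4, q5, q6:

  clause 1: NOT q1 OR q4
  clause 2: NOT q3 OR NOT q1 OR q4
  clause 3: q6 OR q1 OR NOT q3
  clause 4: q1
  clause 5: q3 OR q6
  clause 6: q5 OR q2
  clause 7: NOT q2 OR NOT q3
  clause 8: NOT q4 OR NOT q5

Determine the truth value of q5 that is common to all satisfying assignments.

Suppose q5 = true.
(q1) alone gives q1 = true.
(q4) alone gives q4 = true.
That conflicts with the unit clause (NOT q4).
So every satisfying assignment has q5 = False.

False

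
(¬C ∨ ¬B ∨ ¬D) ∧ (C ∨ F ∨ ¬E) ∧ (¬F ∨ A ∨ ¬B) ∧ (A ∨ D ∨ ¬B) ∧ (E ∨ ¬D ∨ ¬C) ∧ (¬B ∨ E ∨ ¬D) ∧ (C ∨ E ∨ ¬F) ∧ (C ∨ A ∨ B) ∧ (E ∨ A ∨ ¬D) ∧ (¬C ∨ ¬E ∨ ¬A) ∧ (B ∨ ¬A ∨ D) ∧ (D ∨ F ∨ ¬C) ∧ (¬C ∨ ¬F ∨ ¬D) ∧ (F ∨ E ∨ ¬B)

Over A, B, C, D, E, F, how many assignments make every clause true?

There are 2^6 = 64 truth assignments over (A, B, C, D, E, F).
Split on C. With C = True, the clauses containing C are satisfied and ¬C drops from the rest; 4 of the 2^5 = 32 assignments to the other variables satisfy what remains.
With C = False, by the same count on the reduced clause set, 4 assignments work.
Total: 4 + 4 = 8.

8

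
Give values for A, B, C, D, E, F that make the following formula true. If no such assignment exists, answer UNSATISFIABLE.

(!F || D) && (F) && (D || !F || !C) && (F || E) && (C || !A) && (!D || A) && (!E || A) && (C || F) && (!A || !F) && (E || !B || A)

UNSATISFIABLE

From the singleton clause (F), F = true.
From the singleton clause (D), D = true.
From the singleton clause (A), A = true.
But (!A) is also a unit clause — contradiction.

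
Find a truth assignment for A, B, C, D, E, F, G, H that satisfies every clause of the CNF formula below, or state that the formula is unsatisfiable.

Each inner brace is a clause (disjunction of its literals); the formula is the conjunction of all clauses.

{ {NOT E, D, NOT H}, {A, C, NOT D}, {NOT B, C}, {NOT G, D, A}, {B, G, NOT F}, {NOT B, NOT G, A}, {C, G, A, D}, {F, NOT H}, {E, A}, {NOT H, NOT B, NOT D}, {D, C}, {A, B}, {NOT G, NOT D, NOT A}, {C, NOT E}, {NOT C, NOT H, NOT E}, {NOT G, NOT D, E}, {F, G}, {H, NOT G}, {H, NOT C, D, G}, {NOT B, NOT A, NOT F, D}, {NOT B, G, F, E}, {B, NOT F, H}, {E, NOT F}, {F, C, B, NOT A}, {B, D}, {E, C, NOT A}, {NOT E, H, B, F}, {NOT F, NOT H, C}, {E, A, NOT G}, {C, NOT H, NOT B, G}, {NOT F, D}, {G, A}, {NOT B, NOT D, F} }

A: true; B: true; C: true; D: true; E: true; F: true; G: false; H: false

Try B = true.
(C) alone gives C = true.
Try G = false.
(F) alone gives F = true.
(E) alone gives E = true.
(NOT H) alone gives H = false.
(D) alone gives D = true.
(A) alone gives A = true.
This assignment satisfies each clause.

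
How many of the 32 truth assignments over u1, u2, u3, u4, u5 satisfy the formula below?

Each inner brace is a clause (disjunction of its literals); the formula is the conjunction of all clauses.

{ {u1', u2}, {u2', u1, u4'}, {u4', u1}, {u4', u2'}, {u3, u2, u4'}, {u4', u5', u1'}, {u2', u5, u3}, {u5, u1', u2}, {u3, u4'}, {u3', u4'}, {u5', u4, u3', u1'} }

There are 2^5 = 32 truth assignments over (u1, u2, u3, u4, u5).
Split on u1. With u1 = 1, the clauses containing u1 are satisfied and u1' drops from the rest; 2 of the 2^4 = 16 assignments to the other variables satisfy what remains.
With u1 = 0, by the same count on the reduced clause set, 7 assignments work.
(One model: u1=F, u2=F, u3=F, u4=F, u5=F.)
Total: 2 + 7 = 9.

9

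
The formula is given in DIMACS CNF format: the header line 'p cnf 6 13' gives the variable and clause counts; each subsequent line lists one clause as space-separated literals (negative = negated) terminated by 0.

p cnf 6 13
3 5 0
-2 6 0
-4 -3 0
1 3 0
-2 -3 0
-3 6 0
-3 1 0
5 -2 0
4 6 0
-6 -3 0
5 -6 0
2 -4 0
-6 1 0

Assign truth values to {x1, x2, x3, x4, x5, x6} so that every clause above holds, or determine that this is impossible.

Suppose x3 = False.
The clause (x5) is unit, so x5 = True.
The clause (x1) is unit, so x1 = True.
Suppose x2 = False.
The clause (¬x4) is unit, so x4 = False.
The clause (x6) is unit, so x6 = True.
All clauses are satisfied.

x1: True,  x2: False,  x3: False,  x4: False,  x5: True,  x6: True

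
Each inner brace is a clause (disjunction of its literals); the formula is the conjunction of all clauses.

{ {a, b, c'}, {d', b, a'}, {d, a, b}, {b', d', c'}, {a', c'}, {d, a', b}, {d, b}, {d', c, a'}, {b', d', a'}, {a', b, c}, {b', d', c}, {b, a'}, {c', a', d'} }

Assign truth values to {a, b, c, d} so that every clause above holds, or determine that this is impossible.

a: 0, b: 0, c: 0, d: 1

Suppose a = 0.
Suppose b = 0.
The clause (c') is unit, so c = 0.
The clause (d) is unit, so d = 1.
This assignment satisfies each clause.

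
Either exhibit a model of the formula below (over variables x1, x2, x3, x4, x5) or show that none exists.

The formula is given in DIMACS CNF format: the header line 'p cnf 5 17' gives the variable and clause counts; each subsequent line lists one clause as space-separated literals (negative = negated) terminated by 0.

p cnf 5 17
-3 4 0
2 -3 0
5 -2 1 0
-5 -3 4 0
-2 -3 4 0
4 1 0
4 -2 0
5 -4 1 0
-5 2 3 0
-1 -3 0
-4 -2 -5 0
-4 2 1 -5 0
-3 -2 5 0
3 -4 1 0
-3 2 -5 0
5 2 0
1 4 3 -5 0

x1 ↦ True, x2 ↦ True, x3 ↦ False, x4 ↦ True, x5 ↦ False

Suppose x3 = False.
Suppose x4 = True.
(x1) alone gives x1 = True.
Suppose x5 = False.
(x2) alone gives x2 = True.
This assignment satisfies each clause.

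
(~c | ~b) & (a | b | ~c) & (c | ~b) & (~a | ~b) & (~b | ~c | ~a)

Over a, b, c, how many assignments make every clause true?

3

There are 2^3 = 8 truth assignments over (a, b, c).
Check each against the 5 clauses (columns in the order a, b, c):
  F F F  ✓ satisfies all
  F F T  ✗ fails (a | b | ~c)
  F T F  ✗ fails (c | ~b)
  F T T  ✗ fails (~c | ~b)
  T F F  ✓ satisfies all
  T F T  ✓ satisfies all
  T T F  ✗ fails (c | ~b)
  T T T  ✗ fails (~c | ~b)
3 of the 8 rows are models.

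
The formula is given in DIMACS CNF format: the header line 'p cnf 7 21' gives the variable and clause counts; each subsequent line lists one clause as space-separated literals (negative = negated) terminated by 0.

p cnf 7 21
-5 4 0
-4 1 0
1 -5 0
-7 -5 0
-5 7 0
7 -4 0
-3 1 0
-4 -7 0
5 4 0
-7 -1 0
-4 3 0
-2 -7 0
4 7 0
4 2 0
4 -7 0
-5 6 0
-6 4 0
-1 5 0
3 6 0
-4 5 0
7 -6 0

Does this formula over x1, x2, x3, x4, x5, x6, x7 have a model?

No, unsatisfiable

Case x5 = False:
The clause (x4) is unit, so x4 = True.
But (¬x4) is also a unit clause — contradiction.
That branch fails; take x5 = True instead.
The clause (x4) is unit, so x4 = True.
The clause (x1) is unit, so x1 = True.
The clause (¬x7) is unit, so x7 = False.
But (x7) is also a unit clause — contradiction.
Neither x5 = True nor x5 = False works.
No assignment satisfies every clause.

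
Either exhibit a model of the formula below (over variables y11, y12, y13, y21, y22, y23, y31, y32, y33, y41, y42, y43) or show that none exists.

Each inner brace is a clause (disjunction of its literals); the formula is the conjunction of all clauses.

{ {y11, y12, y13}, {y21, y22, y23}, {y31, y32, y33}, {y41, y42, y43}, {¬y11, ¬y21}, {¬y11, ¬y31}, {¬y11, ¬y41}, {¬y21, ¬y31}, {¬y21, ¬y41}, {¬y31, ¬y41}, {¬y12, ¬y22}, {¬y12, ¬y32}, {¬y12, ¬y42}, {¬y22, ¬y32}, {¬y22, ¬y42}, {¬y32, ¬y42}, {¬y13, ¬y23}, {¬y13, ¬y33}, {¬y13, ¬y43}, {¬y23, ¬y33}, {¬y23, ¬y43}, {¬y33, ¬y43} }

UNSATISFIABLE

Try y11 = False.
Try y12 = True.
The clause (¬y22) is unit, so y22 = False.
The clause (¬y32) is unit, so y32 = False.
The clause (¬y42) is unit, so y42 = False.
Try y21 = True.
The clause (¬y31) is unit, so y31 = False.
The clause (y33) is unit, so y33 = True.
The clause (¬y41) is unit, so y41 = False.
The clause (y43) is unit, so y43 = True.
Now (¬y43) is unsatisfied and unit — conflict.
Backtrack on y21: now try y21 = False.
The clause (y23) is unit, so y23 = True.
The clause (¬y13) is unit, so y13 = False.
The clause (¬y33) is unit, so y33 = False.
The clause (y31) is unit, so y31 = True.
The clause (¬y41) is unit, so y41 = False.
The clause (y43) is unit, so y43 = True.
Now (¬y43) is unsatisfied and unit — conflict.
Both values of y21 lead to a conflict.
Backtrack on y12: now try y12 = False.
The clause (y13) is unit, so y13 = True.
The clause (¬y23) is unit, so y23 = False.
The clause (¬y33) is unit, so y33 = False.
The clause (¬y43) is unit, so y43 = False.
Try y21 = True.
The clause (¬y31) is unit, so y31 = False.
The clause (y32) is unit, so y32 = True.
The clause (¬y41) is unit, so y41 = False.
The clause (y42) is unit, so y42 = True.
Now (¬y42) is unsatisfied and unit — conflict.
Backtrack on y21: now try y21 = False.
The clause (y22) is unit, so y22 = True.
The clause (¬y32) is unit, so y32 = False.
The clause (y31) is unit, so y31 = True.
The clause (¬y41) is unit, so y41 = False.
The clause (y42) is unit, so y42 = True.
Now (¬y42) is unsatisfied and unit — conflict.
Both values of y21 lead to a conflict.
Both values of y12 lead to a conflict.
Backtrack on y11: now try y11 = True.
The clause (¬y21) is unit, so y21 = False.
The clause (¬y31) is unit, so y31 = False.
The clause (¬y41) is unit, so y41 = False.
Try y22 = True.
The clause (¬y12) is unit, so y12 = False.
The clause (¬y32) is unit, so y32 = False.
The clause (y33) is unit, so y33 = True.
The clause (¬y42) is unit, so y42 = False.
The clause (y43) is unit, so y43 = True.
Now (¬y43) is unsatisfied and unit — conflict.
Backtrack on y22: now try y22 = False.
The clause (y23) is unit, so y23 = True.
The clause (¬y13) is unit, so y13 = False.
The clause (¬y33) is unit, so y33 = False.
The clause (y32) is unit, so y32 = True.
The clause (¬y12) is unit, so y12 = False.
The clause (¬y42) is unit, so y42 = False.
The clause (y43) is unit, so y43 = True.
Now (¬y43) is unsatisfied and unit — conflict.
Both values of y22 lead to a conflict.
Both values of y11 lead to a conflict.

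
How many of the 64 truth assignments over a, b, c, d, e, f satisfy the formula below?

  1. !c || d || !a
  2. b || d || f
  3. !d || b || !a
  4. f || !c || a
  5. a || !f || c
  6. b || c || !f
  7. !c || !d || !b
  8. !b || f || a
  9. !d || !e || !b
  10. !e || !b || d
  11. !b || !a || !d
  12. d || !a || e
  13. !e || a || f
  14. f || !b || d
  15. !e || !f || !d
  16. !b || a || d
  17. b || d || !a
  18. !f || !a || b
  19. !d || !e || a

There are 2^6 = 64 truth assignments over (a, b, c, d, e, f).
Split on f. With f = true, the clauses containing f are satisfied and !f drops from the rest; 3 of the 2^5 = 32 assignments to the other variables satisfy what remains.
With f = false, by the same count on the reduced clause set, 1 assignment works.
(One model: a=F, b=F, c=F, d=T, e=F, f=F.)
Total: 3 + 1 = 4.

4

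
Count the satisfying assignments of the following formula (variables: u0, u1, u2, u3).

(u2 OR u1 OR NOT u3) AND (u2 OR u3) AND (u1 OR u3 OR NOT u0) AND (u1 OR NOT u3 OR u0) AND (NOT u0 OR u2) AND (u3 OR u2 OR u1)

7

There are 2^4 = 16 truth assignments over (u0, u1, u2, u3).
Split on u2. With u2 = true, the clauses containing u2 are satisfied and NOT u2 drops from the rest; 6 of the 2^3 = 8 assignments to the other variables satisfy what remains.
With u2 = false, by the same count on the reduced clause set, 1 assignment works.
(One model: u0=F, u1=F, u2=T, u3=F.)
Total: 6 + 1 = 7.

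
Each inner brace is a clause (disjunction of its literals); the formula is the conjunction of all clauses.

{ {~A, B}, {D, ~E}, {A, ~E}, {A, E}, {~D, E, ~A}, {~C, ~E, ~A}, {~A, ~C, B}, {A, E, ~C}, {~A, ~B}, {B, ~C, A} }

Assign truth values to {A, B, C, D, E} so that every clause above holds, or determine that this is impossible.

Case A = 0:
From the singleton clause (~E), E = 0.
Now (E) is unsatisfied and unit — conflict.
That branch fails; take A = 1 instead.
From the singleton clause (B), B = 1.
Now (~B) is unsatisfied and unit — conflict.
Neither A = 1 nor A = 0 works.

UNSATISFIABLE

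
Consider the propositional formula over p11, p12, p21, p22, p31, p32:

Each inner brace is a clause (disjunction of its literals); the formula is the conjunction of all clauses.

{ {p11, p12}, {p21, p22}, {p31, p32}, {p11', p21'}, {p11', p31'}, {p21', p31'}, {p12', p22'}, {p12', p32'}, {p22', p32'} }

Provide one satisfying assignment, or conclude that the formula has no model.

Branch on p11: set p11 = 1.
(p21') alone gives p21 = 0.
(p22) alone gives p22 = 1.
(p31') alone gives p31 = 0.
(p32) alone gives p32 = 1.
That conflicts with the unit clause (p32').
That branch fails; take p11 = 0 instead.
(p12) alone gives p12 = 1.
(p22') alone gives p22 = 0.
(p21) alone gives p21 = 1.
(p31') alone gives p31 = 0.
(p32) alone gives p32 = 1.
That conflicts with the unit clause (p32').
Neither p11 = 1 nor p11 = 0 works.

UNSATISFIABLE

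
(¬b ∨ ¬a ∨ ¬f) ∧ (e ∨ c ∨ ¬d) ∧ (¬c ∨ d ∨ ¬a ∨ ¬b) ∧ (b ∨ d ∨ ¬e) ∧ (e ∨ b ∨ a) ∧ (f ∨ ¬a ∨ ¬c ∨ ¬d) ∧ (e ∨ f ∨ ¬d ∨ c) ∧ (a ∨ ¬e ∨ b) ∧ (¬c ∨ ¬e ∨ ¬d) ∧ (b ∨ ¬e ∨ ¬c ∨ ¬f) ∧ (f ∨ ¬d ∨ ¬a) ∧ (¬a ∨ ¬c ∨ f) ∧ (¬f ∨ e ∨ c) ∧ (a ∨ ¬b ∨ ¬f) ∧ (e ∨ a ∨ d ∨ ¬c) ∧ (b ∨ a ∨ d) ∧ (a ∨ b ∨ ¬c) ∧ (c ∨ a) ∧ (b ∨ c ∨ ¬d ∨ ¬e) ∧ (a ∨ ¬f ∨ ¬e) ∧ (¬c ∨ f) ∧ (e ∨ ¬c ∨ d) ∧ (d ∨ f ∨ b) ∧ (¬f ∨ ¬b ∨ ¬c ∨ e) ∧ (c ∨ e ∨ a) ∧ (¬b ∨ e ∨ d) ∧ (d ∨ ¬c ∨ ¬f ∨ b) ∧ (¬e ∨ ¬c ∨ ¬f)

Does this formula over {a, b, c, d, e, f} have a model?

Suppose c = False.
Unit clause (a) forces a = True.
Suppose b = True.
Unit clause (¬f) forces f = False.
Unit clause (¬d) forces d = False.
Unit clause (e) forces e = True.
All clauses are satisfied.
A satisfying assignment: a=True,  b=True,  c=False,  d=False,  e=True,  f=False.

Yes, satisfiable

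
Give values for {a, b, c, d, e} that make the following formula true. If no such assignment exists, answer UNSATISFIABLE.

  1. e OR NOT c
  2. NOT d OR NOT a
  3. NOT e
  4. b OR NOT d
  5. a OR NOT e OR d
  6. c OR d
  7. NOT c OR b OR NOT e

a ↦ false, b ↦ true, c ↦ false, d ↦ true, e ↦ false

The clause (NOT e) is unit, so e = false.
The clause (NOT c) is unit, so c = false.
The clause (d) is unit, so d = true.
The clause (NOT a) is unit, so a = false.
The clause (b) is unit, so b = true.
All clauses are satisfied.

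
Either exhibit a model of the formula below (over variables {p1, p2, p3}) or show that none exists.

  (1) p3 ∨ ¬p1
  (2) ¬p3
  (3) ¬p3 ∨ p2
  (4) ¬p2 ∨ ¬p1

p1=False, p2=True, p3=False

Unit clause (¬p3) forces p3 = False.
Unit clause (¬p1) forces p1 = False.
Every clause is now satisfied; p2 is unconstrained.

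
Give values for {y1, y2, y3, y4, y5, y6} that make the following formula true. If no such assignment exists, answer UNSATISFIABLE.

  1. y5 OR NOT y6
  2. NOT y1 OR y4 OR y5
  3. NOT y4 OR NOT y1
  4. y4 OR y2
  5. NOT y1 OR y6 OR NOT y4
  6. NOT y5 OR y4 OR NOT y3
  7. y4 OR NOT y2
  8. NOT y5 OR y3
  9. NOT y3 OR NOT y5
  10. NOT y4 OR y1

UNSATISFIABLE

Suppose y5 = true.
(y3) alone gives y3 = true.
But (NOT y3) is also a unit clause — contradiction.
That branch fails; take y5 = false instead.
(NOT y6) alone gives y6 = false.
Suppose y1 = false.
(NOT y4) alone gives y4 = false.
(y2) alone gives y2 = true.
But (NOT y2) is also a unit clause — contradiction.
That branch fails; take y1 = true instead.
(y4) alone gives y4 = true.
But (NOT y4) is also a unit clause — contradiction.
Both values of y1 lead to a conflict.
Both values of y5 lead to a conflict.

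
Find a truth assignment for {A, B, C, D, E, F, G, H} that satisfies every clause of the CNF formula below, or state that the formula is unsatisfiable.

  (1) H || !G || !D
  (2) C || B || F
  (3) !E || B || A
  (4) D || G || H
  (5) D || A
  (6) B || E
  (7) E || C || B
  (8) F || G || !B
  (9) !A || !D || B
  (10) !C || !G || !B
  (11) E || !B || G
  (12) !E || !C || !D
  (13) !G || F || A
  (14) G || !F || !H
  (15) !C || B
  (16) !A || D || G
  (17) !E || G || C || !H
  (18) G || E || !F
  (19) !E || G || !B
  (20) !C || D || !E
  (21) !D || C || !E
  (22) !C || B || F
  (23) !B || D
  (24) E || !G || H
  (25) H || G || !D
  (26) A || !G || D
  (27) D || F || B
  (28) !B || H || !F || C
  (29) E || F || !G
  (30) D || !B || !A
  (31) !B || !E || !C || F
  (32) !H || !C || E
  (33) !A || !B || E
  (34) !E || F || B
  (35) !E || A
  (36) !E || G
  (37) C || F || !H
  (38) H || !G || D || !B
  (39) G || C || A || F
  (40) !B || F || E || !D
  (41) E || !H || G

A ↦ true, B ↦ false, C ↦ false, D ↦ false, E ↦ true, F ↦ true, G ↦ true, H ↦ false

Try D = false.
(A) alone gives A = true.
(G) alone gives G = true.
(!B) alone gives B = false.
(E) alone gives E = true.
(!C) alone gives C = false.
(F) alone gives F = true.
No clause remains; H is free.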